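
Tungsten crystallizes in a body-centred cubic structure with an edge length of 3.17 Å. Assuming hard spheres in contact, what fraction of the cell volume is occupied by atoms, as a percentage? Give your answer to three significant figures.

In a BCC lattice atoms touch along the body diagonal, so √3·a = 4r, so r = 0.4330a = 1.373 Å.
Packing fraction = Z·(4/3)πr³ / a³ = 2 × (4/3)π × (1.373)³ / (3.17)³ = 0.6802 = 68.0%.

68.0%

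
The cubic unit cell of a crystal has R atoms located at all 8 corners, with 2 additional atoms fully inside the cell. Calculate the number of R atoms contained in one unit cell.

3

Corner atoms are shared by 8 cells (1/8 each), interior atoms are unshared.
Net atoms = 8 × 1/8 + 2 = 1 + 2 = 3.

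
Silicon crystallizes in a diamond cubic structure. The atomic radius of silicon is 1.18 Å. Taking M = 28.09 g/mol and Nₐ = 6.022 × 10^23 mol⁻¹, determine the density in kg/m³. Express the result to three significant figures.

2300 kg/m³

In a diamond cubic lattice, nearest neighbors lie along the body diagonal with √3·a = 8r, giving a = 5.450 Å = 5.450 × 10^-8 cm.
With Z = 8, ρ = Z·M/(N_A·a³) = 8 × 28.09 / (6.022 × 10²³ × 1.619 × 10^-22) = 2.305 g/cm³ = 2300 kg/m³.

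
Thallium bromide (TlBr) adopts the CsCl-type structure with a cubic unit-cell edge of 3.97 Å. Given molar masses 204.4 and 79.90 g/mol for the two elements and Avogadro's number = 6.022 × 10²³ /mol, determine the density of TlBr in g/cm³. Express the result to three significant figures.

7.55 g/cm³

The CsCl-type structure contains Z = 1 formula unit per cell; M(TlBr) = 204.4 + 79.90 = 284.3 g/mol.
a³ = (3.970 × 10^-8 cm)³ = 6.257 × 10^-23 cm³.
ρ = 1 × 284.3 / (6.022 × 10²³ × 6.257 × 10^-23) = 7.545 g/cm³.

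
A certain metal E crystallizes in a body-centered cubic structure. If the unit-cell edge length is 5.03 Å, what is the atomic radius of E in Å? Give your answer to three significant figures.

2.18 Å

In a BCC lattice, atoms touch along the body diagonal, so √3·a = 4r.
r = √3·a/4 = 1.7321 × 5.03 / 4 = 2.18 Å.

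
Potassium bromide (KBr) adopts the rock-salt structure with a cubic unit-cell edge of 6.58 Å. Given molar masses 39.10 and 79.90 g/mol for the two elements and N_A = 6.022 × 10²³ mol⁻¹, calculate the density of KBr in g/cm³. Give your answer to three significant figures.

The rock-salt structure contains Z = 4 formula units per cell; M(KBr) = 39.10 + 79.90 = 119.0 g/mol.
a³ = (6.580 × 10^-8 cm)³ = 2.849 × 10^-22 cm³.
ρ = 4 × 119.0 / (6.022 × 10²³ × 2.849 × 10^-22) = 2.775 g/cm³.

2.77 g/cm³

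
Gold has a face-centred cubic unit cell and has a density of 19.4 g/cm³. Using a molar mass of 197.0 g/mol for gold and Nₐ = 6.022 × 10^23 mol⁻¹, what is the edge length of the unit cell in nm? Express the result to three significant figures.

0.407 nm

With Z = 4 atoms per FCC cell, a³ = Z·M/(N_A·ρ) = 4 × 197.0 / (6.022 × 10²³ × 19.40 g/cm³) = 6.745 × 10^-23 cm³.
a = (6.745 × 10^-23)^(1/3) = 4.071 × 10^-8 cm = 0.407 nm.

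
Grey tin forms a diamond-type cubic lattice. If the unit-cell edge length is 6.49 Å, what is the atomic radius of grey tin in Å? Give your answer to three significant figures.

In a diamond cubic lattice, nearest neighbors lie along the body diagonal with √3·a = 8r.
r = √3·a/8 = 1.7321 × 6.49 / 8 = 1.41 Å.

1.41 Å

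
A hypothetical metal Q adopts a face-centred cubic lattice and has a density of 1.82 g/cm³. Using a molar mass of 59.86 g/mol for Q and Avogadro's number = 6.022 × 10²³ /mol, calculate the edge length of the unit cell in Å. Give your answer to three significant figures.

With Z = 4 atoms per FCC cell, a³ = Z·M/(N_A·ρ) = 4 × 59.86 / (6.022 × 10²³ × 1.820 g/cm³) = 2.185 × 10^-22 cm³.
a = (2.185 × 10^-22)^(1/3) = 6.023 × 10^-8 cm = 6.02 Å.

6.02 Å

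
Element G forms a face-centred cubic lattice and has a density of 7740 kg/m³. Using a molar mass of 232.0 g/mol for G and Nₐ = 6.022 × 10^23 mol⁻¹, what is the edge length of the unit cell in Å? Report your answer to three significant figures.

With Z = 4 atoms per FCC cell, a³ = Z·M/(N_A·ρ) = 4 × 232.0 / (6.022 × 10²³ × 7.740 g/cm³) = 1.991 × 10^-22 cm³.
a = (1.991 × 10^-22)^(1/3) = 5.839 × 10^-8 cm = 5.84 Å.

5.84 Å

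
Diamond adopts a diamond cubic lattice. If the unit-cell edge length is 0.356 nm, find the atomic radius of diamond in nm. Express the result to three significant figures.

In a diamond cubic lattice, nearest neighbors lie along the body diagonal with √3·a = 8r.
r = √3·a/8 = 1.7321 × 0.356 / 8 = 0.0771 nm.

0.0771 nm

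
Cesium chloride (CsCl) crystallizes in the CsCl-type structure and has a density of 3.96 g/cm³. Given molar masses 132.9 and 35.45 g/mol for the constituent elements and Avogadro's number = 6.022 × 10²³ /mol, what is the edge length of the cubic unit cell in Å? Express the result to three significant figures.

4.13 Å

M(CsCl) = 168.35 g/mol; Z = 1 formula unit per cell.
a³ = Z·M/(N_A·ρ) = 1 × 168.35 / (6.022 × 10²³ × 3.96) = 7.060 × 10^-23 cm³, so a = 4.133 × 10^-8 cm = 4.13 Å.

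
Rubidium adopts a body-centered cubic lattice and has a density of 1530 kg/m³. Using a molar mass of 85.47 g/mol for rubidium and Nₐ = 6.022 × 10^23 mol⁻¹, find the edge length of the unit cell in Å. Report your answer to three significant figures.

5.70 Å

With Z = 2 atoms per BCC cell, a³ = Z·M/(N_A·ρ) = 2 × 85.47 / (6.022 × 10²³ × 1.530 g/cm³) = 1.855 × 10^-22 cm³.
a = (1.855 × 10^-22)^(1/3) = 5.703 × 10^-8 cm = 5.70 Å.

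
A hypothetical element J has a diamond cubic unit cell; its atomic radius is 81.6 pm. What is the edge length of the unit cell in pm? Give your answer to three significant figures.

In a diamond cubic lattice, nearest neighbors lie along the body diagonal with √3·a = 8r.
a = 8r/√3 = 8 × 81.6 / 1.7321 = 377 pm.

377 pm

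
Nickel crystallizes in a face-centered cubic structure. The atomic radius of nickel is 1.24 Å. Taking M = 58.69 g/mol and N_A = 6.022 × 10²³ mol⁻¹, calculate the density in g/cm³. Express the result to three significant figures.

9.04 g/cm³

In an FCC lattice, atoms touch along the face diagonal, so √2·a = 4r, giving a = 3.507 Å = 3.507 × 10^-8 cm.
With Z = 4, ρ = Z·M/(N_A·a³) = 4 × 58.69 / (6.022 × 10²³ × 4.314 × 10^-23) = 9.036 g/cm³.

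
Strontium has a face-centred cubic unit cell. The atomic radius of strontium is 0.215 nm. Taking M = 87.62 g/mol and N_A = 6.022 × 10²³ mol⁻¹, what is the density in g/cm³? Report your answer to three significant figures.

2.59 g/cm³

In an FCC lattice, atoms touch along the face diagonal, so √2·a = 4r, giving a = 0.6081 nm = 6.081 × 10^-8 cm.
With Z = 4, ρ = Z·M/(N_A·a³) = 4 × 87.62 / (6.022 × 10²³ × 2.249 × 10^-22) = 2.588 g/cm³.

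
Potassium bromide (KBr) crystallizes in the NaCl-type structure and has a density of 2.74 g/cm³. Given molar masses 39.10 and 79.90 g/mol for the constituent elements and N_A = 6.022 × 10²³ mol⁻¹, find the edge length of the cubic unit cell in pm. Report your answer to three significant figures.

661 pm

M(KBr) = 119.0 g/mol; Z = 4 formula units per cell.
a³ = Z·M/(N_A·ρ) = 4 × 119.0 / (6.022 × 10²³ × 2.74) = 2.885 × 10^-22 cm³, so a = 6.608 × 10^-8 cm = 661 pm.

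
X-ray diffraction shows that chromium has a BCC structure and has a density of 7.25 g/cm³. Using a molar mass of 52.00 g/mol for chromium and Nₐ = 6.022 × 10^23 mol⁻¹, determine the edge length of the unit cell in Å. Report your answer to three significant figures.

With Z = 2 atoms per BCC cell, a³ = Z·M/(N_A·ρ) = 2 × 52.00 / (6.022 × 10²³ × 7.250 g/cm³) = 2.382 × 10^-23 cm³.
a = (2.382 × 10^-23)^(1/3) = 2.877 × 10^-8 cm = 2.88 Å.

2.88 Å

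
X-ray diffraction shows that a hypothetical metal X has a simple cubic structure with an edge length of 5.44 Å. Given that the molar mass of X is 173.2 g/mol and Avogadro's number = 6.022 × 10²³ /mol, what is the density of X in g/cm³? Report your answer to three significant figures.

A simple cubic unit cell contains Z = 1 atom.
Cell volume: a³ = (5.44 Å)³ = (5.440 × 10^-8 cm)³ = 1.610 × 10^-22 cm³.
ρ = Z·M/(N_A·a³) = 1 × 173.2 / (6.022 × 10²³ × 1.610 × 10^-22) = 1.787 g/cm³.

1.79 g/cm³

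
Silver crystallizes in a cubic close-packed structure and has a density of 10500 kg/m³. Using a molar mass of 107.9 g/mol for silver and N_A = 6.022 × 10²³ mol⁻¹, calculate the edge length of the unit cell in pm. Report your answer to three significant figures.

409 pm

With Z = 4 atoms per FCC cell, a³ = Z·M/(N_A·ρ) = 4 × 107.9 / (6.022 × 10²³ × 10.50 g/cm³) = 6.826 × 10^-23 cm³.
a = (6.826 × 10^-23)^(1/3) = 4.087 × 10^-8 cm = 409 pm.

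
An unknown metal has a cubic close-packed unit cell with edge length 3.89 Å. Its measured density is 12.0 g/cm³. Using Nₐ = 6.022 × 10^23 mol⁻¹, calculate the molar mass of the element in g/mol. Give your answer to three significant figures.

An FCC cell has Z = 4 atoms; a = 3.890 × 10^-8 cm.
M = ρ·N_A·a³/Z = 12.0 × 6.022 × 10²³ × 5.886 × 10^-23 / 4 = 106 g/mol.

106 g/mol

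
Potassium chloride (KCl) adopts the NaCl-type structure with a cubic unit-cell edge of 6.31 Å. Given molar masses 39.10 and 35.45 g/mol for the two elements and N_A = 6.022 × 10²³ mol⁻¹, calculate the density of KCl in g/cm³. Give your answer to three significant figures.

1.97 g/cm³

The NaCl-type structure contains Z = 4 formula units per cell; M(KCl) = 39.10 + 35.45 = 74.55 g/mol.
a³ = (6.310 × 10^-8 cm)³ = 2.512 × 10^-22 cm³.
ρ = 4 × 74.55 / (6.022 × 10²³ × 2.512 × 10^-22) = 1.971 g/cm³.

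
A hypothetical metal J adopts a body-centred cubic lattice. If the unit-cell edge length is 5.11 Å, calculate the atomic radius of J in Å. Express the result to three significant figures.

2.21 Å

In a BCC lattice, atoms touch along the body diagonal, so √3·a = 4r.
r = √3·a/4 = 1.7321 × 5.11 / 4 = 2.21 Å.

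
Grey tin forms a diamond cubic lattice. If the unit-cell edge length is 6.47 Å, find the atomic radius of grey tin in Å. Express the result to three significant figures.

1.40 Å

In a diamond cubic lattice, nearest neighbors lie along the body diagonal with √3·a = 8r.
r = √3·a/8 = 1.7321 × 6.47 / 8 = 1.40 Å.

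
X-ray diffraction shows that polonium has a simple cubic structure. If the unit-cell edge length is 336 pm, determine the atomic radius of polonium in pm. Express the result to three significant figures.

168 pm

In a simple cubic lattice, atoms touch along the cell edge, so a = 2r.
r = a/2 = 336/2 = 168 pm.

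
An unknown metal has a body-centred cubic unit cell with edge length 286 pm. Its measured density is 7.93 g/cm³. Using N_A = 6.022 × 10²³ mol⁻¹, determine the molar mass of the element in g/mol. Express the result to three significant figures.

55.9 g/mol

A BCC cell has Z = 2 atoms; a = 2.860 × 10^-8 cm.
M = ρ·N_A·a³/Z = 7.93 × 6.022 × 10²³ × 2.339 × 10^-23 / 2 = 55.9 g/mol.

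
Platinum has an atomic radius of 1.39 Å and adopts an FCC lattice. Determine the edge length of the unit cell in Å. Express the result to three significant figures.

3.93 Å

In an FCC lattice, atoms touch along the face diagonal, so √2·a = 4r.
a = 4r/√2 = 4 × 1.39 / 1.4142 = 3.93 Å.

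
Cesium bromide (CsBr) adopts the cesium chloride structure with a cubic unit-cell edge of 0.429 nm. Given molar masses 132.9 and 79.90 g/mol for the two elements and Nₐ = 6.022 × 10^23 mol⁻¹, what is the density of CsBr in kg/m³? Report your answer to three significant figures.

4480 kg/m³

The cesium chloride structure contains Z = 1 formula unit per cell; M(CsBr) = 132.9 + 79.90 = 212.8 g/mol.
a³ = (4.290 × 10^-8 cm)³ = 7.895 × 10^-23 cm³.
ρ = 1 × 212.8 / (6.022 × 10²³ × 7.895 × 10^-23) = 4.476 g/cm³ = 4480 kg/m³.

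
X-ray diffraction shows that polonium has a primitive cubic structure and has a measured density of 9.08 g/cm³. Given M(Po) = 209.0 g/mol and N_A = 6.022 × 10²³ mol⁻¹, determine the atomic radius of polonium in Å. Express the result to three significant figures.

1.68 Å

For a simple cubic cell (Z = 1), a³ = Z·M/(N_A·ρ) = 1 × 209.0 / (6.022 × 10²³ × 9.080) = 3.822 × 10^-23 cm³, so a = 3.369 × 10^-8 cm = 3.369 Å.
Atoms touch along the cell edge, so a = 2r, so r = 0.5000 × a = 1.68 Å.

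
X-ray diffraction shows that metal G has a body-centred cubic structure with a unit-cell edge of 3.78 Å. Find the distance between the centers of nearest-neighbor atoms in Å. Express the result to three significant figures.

3.27 Å

In a BCC structure, atoms touch along the body diagonal, so √3·a = 4r; the nearest-neighbor distance equals 2r = 0.8660·a.
d = 0.8660 × 3.78 = 3.27 Å.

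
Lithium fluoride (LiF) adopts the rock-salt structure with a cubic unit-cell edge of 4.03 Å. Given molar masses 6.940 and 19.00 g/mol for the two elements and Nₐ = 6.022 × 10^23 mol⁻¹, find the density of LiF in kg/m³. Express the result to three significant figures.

The rock-salt structure contains Z = 4 formula units per cell; M(LiF) = 6.940 + 19.00 = 25.94 g/mol.
a³ = (4.030 × 10^-8 cm)³ = 6.545 × 10^-23 cm³.
ρ = 4 × 25.94 / (6.022 × 10²³ × 6.545 × 10^-23) = 2.633 g/cm³ = 2630 kg/m³.

2630 kg/m³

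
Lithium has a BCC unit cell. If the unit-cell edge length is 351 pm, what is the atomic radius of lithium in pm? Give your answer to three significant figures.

In a BCC lattice, atoms touch along the body diagonal, so √3·a = 4r.
r = √3·a/4 = 1.7321 × 351 / 4 = 152 pm.

152 pm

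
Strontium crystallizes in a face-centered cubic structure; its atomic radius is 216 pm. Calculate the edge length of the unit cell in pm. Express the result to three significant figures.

In an FCC lattice, atoms touch along the face diagonal, so √2·a = 4r.
a = 4r/√2 = 4 × 216 / 1.4142 = 611 pm.

611 pm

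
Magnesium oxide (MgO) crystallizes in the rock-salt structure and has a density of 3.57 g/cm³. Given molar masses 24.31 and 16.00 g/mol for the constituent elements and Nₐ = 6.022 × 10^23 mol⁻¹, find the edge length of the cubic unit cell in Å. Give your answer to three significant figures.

M(MgO) = 40.31 g/mol; Z = 4 formula units per cell.
a³ = Z·M/(N_A·ρ) = 4 × 40.31 / (6.022 × 10²³ × 3.57) = 7.500 × 10^-23 cm³, so a = 4.217 × 10^-8 cm = 4.22 Å.

4.22 Å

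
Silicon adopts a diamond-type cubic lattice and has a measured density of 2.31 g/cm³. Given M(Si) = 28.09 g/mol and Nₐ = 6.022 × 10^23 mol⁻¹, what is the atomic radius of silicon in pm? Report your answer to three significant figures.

118 pm

For a diamond cubic cell (Z = 8), a³ = Z·M/(N_A·ρ) = 8 × 28.09 / (6.022 × 10²³ × 2.310) = 1.615 × 10^-22 cm³, so a = 5.446 × 10^-8 cm = 544.6 pm.
Nearest neighbors lie along the body diagonal with √3·a = 8r, so r = 0.2165 × a = 118 pm.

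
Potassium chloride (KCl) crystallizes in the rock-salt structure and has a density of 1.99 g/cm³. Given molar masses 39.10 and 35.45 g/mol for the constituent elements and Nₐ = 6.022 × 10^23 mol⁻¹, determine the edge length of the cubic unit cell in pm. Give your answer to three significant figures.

629 pm

M(KCl) = 74.55 g/mol; Z = 4 formula units per cell.
a³ = Z·M/(N_A·ρ) = 4 × 74.55 / (6.022 × 10²³ × 1.99) = 2.488 × 10^-22 cm³, so a = 6.290 × 10^-8 cm = 629 pm.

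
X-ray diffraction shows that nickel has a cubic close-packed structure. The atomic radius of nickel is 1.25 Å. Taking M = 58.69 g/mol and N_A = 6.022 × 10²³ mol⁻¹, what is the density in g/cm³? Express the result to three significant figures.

In an FCC lattice, atoms touch along the face diagonal, so √2·a = 4r, giving a = 3.536 Å = 3.536 × 10^-8 cm.
With Z = 4, ρ = Z·M/(N_A·a³) = 4 × 58.69 / (6.022 × 10²³ × 4.419 × 10^-23) = 8.821 g/cm³.

8.82 g/cm³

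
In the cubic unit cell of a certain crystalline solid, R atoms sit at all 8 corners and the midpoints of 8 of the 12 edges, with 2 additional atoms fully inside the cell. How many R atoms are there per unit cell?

Corner atoms are shared by 8 cells (1/8 each), edge atoms by 4 (1/4 each), interior atoms are unshared.
Net atoms = 8 × 1/8 + 8 × 1/4 + 2 = 1 + 2 + 2 = 5.

5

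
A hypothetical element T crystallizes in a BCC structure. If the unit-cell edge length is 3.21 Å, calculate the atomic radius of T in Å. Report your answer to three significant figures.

In a BCC lattice, atoms touch along the body diagonal, so √3·a = 4r.
r = √3·a/4 = 1.7321 × 3.21 / 4 = 1.39 Å.

1.39 Å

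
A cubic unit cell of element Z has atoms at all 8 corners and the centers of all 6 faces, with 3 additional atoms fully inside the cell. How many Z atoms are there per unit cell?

7

Corner atoms are shared by 8 cells (1/8 each), face atoms by 2 (1/2 each), interior atoms are unshared.
Net atoms = 8 × 1/8 + 6 × 1/2 + 3 = 1 + 3 + 3 = 7.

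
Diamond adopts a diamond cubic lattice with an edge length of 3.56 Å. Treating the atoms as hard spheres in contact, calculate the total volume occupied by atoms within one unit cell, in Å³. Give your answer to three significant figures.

In a diamond cubic lattice nearest neighbors lie along the body diagonal with √3·a = 8r, so r = 0.2165a = 0.7708 Å.
V_atoms = Z × (4/3)πr³ = 8 × (4/3)π × (0.7708)³ = 15.3 Å³.

15.3 Å³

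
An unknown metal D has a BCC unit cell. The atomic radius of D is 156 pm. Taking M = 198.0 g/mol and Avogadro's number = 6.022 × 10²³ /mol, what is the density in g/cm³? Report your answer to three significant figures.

In a BCC lattice, atoms touch along the body diagonal, so √3·a = 4r, giving a = 360.3 pm = 3.603 × 10^-8 cm.
With Z = 2, ρ = Z·M/(N_A·a³) = 2 × 198.0 / (6.022 × 10²³ × 4.676 × 10^-23) = 14.06 g/cm³.

14.1 g/cm³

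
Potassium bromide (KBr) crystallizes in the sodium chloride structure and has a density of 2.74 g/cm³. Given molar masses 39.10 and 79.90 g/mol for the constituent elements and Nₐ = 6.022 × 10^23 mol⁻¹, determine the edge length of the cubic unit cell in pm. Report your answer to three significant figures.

M(KBr) = 119.0 g/mol; Z = 4 formula units per cell.
a³ = Z·M/(N_A·ρ) = 4 × 119.0 / (6.022 × 10²³ × 2.74) = 2.885 × 10^-22 cm³, so a = 6.608 × 10^-8 cm = 661 pm.

661 pm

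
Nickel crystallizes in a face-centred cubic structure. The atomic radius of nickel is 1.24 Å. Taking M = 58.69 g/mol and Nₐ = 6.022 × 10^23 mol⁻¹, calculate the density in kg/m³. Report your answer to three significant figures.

9040 kg/m³

In an FCC lattice, atoms touch along the face diagonal, so √2·a = 4r, giving a = 3.507 Å = 3.507 × 10^-8 cm.
With Z = 4, ρ = Z·M/(N_A·a³) = 4 × 58.69 / (6.022 × 10²³ × 4.314 × 10^-23) = 9.036 g/cm³ = 9040 kg/m³.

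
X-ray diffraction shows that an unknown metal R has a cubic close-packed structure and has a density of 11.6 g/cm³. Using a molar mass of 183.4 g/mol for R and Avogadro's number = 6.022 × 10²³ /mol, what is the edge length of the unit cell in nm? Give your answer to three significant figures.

With Z = 4 atoms per FCC cell, a³ = Z·M/(N_A·ρ) = 4 × 183.4 / (6.022 × 10²³ × 11.60 g/cm³) = 1.050 × 10^-22 cm³.
a = (1.050 × 10^-22)^(1/3) = 4.718 × 10^-8 cm = 0.472 nm.

0.472 nm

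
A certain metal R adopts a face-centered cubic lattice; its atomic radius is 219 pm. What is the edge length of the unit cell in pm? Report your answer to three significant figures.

619 pm

In an FCC lattice, atoms touch along the face diagonal, so √2·a = 4r.
a = 4r/√2 = 4 × 219 / 1.4142 = 619 pm.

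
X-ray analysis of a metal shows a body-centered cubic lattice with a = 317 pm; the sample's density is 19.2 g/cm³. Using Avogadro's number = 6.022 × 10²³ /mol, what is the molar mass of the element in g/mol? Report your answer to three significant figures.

184 g/mol

A BCC cell has Z = 2 atoms; a = 3.170 × 10^-8 cm.
M = ρ·N_A·a³/Z = 19.2 × 6.022 × 10²³ × 3.186 × 10^-23 / 2 = 184 g/mol.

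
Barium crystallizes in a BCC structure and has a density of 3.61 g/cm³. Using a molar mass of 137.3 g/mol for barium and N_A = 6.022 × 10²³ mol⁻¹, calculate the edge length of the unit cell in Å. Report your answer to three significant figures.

5.02 Å

With Z = 2 atoms per BCC cell, a³ = Z·M/(N_A·ρ) = 2 × 137.3 / (6.022 × 10²³ × 3.610 g/cm³) = 1.263 × 10^-22 cm³.
a = (1.263 × 10^-22)^(1/3) = 5.017 × 10^-8 cm = 5.02 Å.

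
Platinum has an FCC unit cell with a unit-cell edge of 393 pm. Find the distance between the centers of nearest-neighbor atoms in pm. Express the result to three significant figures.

278 pm

In an FCC structure, atoms touch along the face diagonal, so √2·a = 4r; the nearest-neighbor distance equals 2r = 0.7071·a.
d = 0.7071 × 393 = 278 pm.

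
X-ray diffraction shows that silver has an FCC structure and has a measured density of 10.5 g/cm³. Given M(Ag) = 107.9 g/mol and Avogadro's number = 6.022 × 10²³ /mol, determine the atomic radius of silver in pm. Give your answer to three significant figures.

144 pm

For an FCC cell (Z = 4), a³ = Z·M/(N_A·ρ) = 4 × 107.9 / (6.022 × 10²³ × 10.50) = 6.826 × 10^-23 cm³, so a = 4.087 × 10^-8 cm = 408.7 pm.
Atoms touch along the face diagonal, so √2·a = 4r, so r = 0.3536 × a = 144 pm.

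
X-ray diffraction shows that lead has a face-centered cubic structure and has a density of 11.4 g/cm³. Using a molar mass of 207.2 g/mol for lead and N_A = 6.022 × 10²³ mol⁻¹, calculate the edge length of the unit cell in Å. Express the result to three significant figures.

4.94 Å

With Z = 4 atoms per FCC cell, a³ = Z·M/(N_A·ρ) = 4 × 207.2 / (6.022 × 10²³ × 11.40 g/cm³) = 1.207 × 10^-22 cm³.
a = (1.207 × 10^-22)^(1/3) = 4.942 × 10^-8 cm = 4.94 Å.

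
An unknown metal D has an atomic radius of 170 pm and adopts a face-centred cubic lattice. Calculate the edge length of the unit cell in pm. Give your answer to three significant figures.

In an FCC lattice, atoms touch along the face diagonal, so √2·a = 4r.
a = 4r/√2 = 4 × 170 / 1.4142 = 481 pm.

481 pm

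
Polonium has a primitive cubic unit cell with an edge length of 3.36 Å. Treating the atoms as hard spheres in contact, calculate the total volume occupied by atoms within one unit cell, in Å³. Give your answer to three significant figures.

19.9 Å³

In a simple cubic lattice atoms touch along the cell edge, so a = 2r, so r = 0.5000a = 1.680 Å.
V_atoms = Z × (4/3)πr³ = 1 × (4/3)π × (1.680)³ = 19.9 Å³.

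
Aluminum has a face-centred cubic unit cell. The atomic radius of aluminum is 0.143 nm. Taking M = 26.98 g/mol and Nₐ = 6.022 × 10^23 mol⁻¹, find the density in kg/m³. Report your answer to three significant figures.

In an FCC lattice, atoms touch along the face diagonal, so √2·a = 4r, giving a = 0.4045 nm = 4.045 × 10^-8 cm.
With Z = 4, ρ = Z·M/(N_A·a³) = 4 × 26.98 / (6.022 × 10²³ × 6.617 × 10^-23) = 2.708 g/cm³ = 2710 kg/m³.

2710 kg/m³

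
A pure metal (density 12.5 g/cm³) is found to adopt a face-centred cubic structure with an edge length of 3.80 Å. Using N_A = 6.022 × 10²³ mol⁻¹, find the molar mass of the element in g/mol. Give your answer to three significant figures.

An FCC cell has Z = 4 atoms; a = 3.800 × 10^-8 cm.
M = ρ·N_A·a³/Z = 12.5 × 6.022 × 10²³ × 5.487 × 10^-23 / 4 = 103 g/mol.

103 g/mol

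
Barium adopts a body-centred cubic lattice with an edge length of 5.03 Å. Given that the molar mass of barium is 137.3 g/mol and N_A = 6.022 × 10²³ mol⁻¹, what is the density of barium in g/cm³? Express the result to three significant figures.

3.58 g/cm³

A BCC unit cell contains Z = 2 atoms.
Cell volume: a³ = (5.03 Å)³ = (5.030 × 10^-8 cm)³ = 1.273 × 10^-22 cm³.
ρ = Z·M/(N_A·a³) = 2 × 137.3 / (6.022 × 10²³ × 1.273 × 10^-22) = 3.583 g/cm³.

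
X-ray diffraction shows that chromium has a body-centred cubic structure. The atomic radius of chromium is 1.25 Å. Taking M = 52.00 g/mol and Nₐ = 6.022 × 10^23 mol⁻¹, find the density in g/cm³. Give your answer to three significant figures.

In a BCC lattice, atoms touch along the body diagonal, so √3·a = 4r, giving a = 2.887 Å = 2.887 × 10^-8 cm.
With Z = 2, ρ = Z·M/(N_A·a³) = 2 × 52.00 / (6.022 × 10²³ × 2.406 × 10^-23) = 7.179 g/cm³.

7.18 g/cm³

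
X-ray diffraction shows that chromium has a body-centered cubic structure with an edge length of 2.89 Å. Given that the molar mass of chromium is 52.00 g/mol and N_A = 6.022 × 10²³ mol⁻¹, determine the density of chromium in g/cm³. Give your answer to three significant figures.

7.15 g/cm³

A BCC unit cell contains Z = 2 atoms.
Cell volume: a³ = (2.89 Å)³ = (2.890 × 10^-8 cm)³ = 2.414 × 10^-23 cm³.
ρ = Z·M/(N_A·a³) = 2 × 52.00 / (6.022 × 10²³ × 2.414 × 10^-23) = 7.155 g/cm³.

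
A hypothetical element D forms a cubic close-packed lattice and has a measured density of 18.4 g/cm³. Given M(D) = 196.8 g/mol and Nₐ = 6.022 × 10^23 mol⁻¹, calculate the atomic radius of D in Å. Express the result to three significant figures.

For an FCC cell (Z = 4), a³ = Z·M/(N_A·ρ) = 4 × 196.8 / (6.022 × 10²³ × 18.40) = 7.104 × 10^-23 cm³, so a = 4.142 × 10^-8 cm = 4.142 Å.
Atoms touch along the face diagonal, so √2·a = 4r, so r = 0.3536 × a = 1.46 Å.

1.46 Å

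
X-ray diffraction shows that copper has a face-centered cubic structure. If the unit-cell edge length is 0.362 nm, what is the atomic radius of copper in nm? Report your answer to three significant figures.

In an FCC lattice, atoms touch along the face diagonal, so √2·a = 4r.
r = √2·a/4 = 1.4142 × 0.362 / 4 = 0.128 nm.

0.128 nm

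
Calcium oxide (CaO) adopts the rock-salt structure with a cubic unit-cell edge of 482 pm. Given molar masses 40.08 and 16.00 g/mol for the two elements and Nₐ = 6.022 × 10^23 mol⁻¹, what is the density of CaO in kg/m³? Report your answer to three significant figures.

3330 kg/m³

The rock-salt structure contains Z = 4 formula units per cell; M(CaO) = 40.08 + 16.00 = 56.08 g/mol.
a³ = (4.820 × 10^-8 cm)³ = 1.120 × 10^-22 cm³.
ρ = 4 × 56.08 / (6.022 × 10²³ × 1.120 × 10^-22) = 3.326 g/cm³ = 3330 kg/m³.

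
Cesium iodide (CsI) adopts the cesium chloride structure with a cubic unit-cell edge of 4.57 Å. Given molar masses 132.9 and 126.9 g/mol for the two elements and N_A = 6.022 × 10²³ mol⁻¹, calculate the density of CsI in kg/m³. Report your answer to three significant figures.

4520 kg/m³

The cesium chloride structure contains Z = 1 formula unit per cell; M(CsI) = 132.9 + 126.9 = 259.8 g/mol.
a³ = (4.570 × 10^-8 cm)³ = 9.544 × 10^-23 cm³.
ρ = 1 × 259.8 / (6.022 × 10²³ × 9.544 × 10^-23) = 4.520 g/cm³ = 4520 kg/m³.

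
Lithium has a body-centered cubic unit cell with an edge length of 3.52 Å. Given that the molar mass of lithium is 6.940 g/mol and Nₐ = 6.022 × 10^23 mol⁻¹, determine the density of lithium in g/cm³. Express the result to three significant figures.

A BCC unit cell contains Z = 2 atoms.
Cell volume: a³ = (3.52 Å)³ = (3.520 × 10^-8 cm)³ = 4.361 × 10^-23 cm³.
ρ = Z·M/(N_A·a³) = 2 × 6.940 / (6.022 × 10²³ × 4.361 × 10^-23) = 0.5285 g/cm³.

0.528 g/cm³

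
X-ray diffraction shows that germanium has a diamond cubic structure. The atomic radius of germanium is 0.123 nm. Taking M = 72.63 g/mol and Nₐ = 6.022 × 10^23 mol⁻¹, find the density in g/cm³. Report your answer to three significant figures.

In a diamond cubic lattice, nearest neighbors lie along the body diagonal with √3·a = 8r, giving a = 0.5681 nm = 5.681 × 10^-8 cm.
With Z = 8, ρ = Z·M/(N_A·a³) = 8 × 72.63 / (6.022 × 10²³ × 1.834 × 10^-22) = 5.262 g/cm³.

5.26 g/cm³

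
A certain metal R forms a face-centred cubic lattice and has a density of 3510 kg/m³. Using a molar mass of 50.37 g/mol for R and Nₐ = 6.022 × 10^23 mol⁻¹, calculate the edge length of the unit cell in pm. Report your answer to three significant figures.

With Z = 4 atoms per FCC cell, a³ = Z·M/(N_A·ρ) = 4 × 50.37 / (6.022 × 10²³ × 3.510 g/cm³) = 9.532 × 10^-23 cm³.
a = (9.532 × 10^-23)^(1/3) = 4.568 × 10^-8 cm = 457 pm.

457 pm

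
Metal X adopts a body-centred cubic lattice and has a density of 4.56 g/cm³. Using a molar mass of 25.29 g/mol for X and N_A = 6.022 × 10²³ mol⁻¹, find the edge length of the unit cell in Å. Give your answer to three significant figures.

2.64 Å

With Z = 2 atoms per BCC cell, a³ = Z·M/(N_A·ρ) = 2 × 25.29 / (6.022 × 10²³ × 4.560 g/cm³) = 1.842 × 10^-23 cm³.
a = (1.842 × 10^-23)^(1/3) = 2.641 × 10^-8 cm = 2.64 Å.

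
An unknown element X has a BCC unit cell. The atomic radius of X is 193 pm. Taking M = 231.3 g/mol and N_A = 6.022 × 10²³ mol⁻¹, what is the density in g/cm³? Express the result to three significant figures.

In a BCC lattice, atoms touch along the body diagonal, so √3·a = 4r, giving a = 445.7 pm = 4.457 × 10^-8 cm.
With Z = 2, ρ = Z·M/(N_A·a³) = 2 × 231.3 / (6.022 × 10²³ × 8.855 × 10^-23) = 8.676 g/cm³.

8.68 g/cm³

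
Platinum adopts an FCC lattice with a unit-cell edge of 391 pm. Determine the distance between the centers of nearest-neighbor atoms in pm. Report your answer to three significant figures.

In an FCC structure, atoms touch along the face diagonal, so √2·a = 4r; the nearest-neighbor distance equals 2r = 0.7071·a.
d = 0.7071 × 391 = 276 pm.

276 pm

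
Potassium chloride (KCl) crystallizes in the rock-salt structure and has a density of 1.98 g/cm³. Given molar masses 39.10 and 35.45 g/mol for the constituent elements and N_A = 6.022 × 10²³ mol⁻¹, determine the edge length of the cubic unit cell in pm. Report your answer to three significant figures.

M(KCl) = 74.55 g/mol; Z = 4 formula units per cell.
a³ = Z·M/(N_A·ρ) = 4 × 74.55 / (6.022 × 10²³ × 1.98) = 2.501 × 10^-22 cm³, so a = 6.300 × 10^-8 cm = 630 pm.

630 pm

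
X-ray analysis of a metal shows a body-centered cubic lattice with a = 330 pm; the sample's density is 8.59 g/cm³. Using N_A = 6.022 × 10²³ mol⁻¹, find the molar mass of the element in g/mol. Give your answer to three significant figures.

92.9 g/mol

A BCC cell has Z = 2 atoms; a = 3.300 × 10^-8 cm.
M = ρ·N_A·a³/Z = 8.59 × 6.022 × 10²³ × 3.594 × 10^-23 / 2 = 92.9 g/mol.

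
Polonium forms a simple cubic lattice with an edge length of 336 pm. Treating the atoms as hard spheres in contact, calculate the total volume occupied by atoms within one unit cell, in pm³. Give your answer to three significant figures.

In a simple cubic lattice atoms touch along the cell edge, so a = 2r, so r = 0.5000a = 168.0 pm.
V_atoms = Z × (4/3)πr³ = 1 × (4/3)π × (168.0)³ = 1.99 × 10^7 pm³.

1.99 × 10^7 pm³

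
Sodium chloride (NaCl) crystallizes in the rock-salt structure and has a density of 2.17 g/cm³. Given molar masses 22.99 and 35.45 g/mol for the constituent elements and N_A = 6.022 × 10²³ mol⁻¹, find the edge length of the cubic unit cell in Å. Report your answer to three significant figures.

M(NaCl) = 58.44 g/mol; Z = 4 formula units per cell.
a³ = Z·M/(N_A·ρ) = 4 × 58.44 / (6.022 × 10²³ × 2.17) = 1.789 × 10^-22 cm³, so a = 5.635 × 10^-8 cm = 5.63 Å.

5.63 Å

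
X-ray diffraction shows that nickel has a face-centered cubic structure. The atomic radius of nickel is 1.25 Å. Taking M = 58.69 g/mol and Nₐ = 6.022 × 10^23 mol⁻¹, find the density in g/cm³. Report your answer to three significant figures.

In an FCC lattice, atoms touch along the face diagonal, so √2·a = 4r, giving a = 3.536 Å = 3.536 × 10^-8 cm.
With Z = 4, ρ = Z·M/(N_A·a³) = 4 × 58.69 / (6.022 × 10²³ × 4.419 × 10^-23) = 8.821 g/cm³.

8.82 g/cm³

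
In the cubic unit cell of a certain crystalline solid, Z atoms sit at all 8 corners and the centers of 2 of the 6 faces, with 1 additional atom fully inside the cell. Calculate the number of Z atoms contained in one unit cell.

3

Corner atoms are shared by 8 cells (1/8 each), face atoms by 2 (1/2 each), interior atoms are unshared.
Net atoms = 8 × 1/8 + 2 × 1/2 + 1 = 1 + 1 + 1 = 3.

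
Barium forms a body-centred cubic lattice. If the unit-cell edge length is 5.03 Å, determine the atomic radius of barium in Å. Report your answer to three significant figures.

In a BCC lattice, atoms touch along the body diagonal, so √3·a = 4r.
r = √3·a/4 = 1.7321 × 5.03 / 4 = 2.18 Å.

2.18 Å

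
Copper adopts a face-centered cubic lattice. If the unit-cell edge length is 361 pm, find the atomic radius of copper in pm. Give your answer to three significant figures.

In an FCC lattice, atoms touch along the face diagonal, so √2·a = 4r.
r = √2·a/4 = 1.4142 × 361 / 4 = 128 pm.

128 pm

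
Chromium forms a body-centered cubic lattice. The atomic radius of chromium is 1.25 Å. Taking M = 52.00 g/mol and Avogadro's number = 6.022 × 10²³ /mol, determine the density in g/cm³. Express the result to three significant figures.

7.18 g/cm³

In a BCC lattice, atoms touch along the body diagonal, so √3·a = 4r, giving a = 2.887 Å = 2.887 × 10^-8 cm.
With Z = 2, ρ = Z·M/(N_A·a³) = 2 × 52.00 / (6.022 × 10²³ × 2.406 × 10^-23) = 7.179 g/cm³.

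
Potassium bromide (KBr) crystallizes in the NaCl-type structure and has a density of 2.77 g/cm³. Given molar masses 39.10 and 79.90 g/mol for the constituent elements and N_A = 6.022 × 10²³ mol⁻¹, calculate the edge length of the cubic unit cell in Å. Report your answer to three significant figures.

M(KBr) = 119.0 g/mol; Z = 4 formula units per cell.
a³ = Z·M/(N_A·ρ) = 4 × 119.0 / (6.022 × 10²³ × 2.77) = 2.854 × 10^-22 cm³, so a = 6.584 × 10^-8 cm = 6.58 Å.

6.58 Å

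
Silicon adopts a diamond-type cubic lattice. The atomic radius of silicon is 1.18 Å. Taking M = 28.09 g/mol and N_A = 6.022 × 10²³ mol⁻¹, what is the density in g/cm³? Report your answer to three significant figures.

2.30 g/cm³

In a diamond cubic lattice, nearest neighbors lie along the body diagonal with √3·a = 8r, giving a = 5.450 Å = 5.450 × 10^-8 cm.
With Z = 8, ρ = Z·M/(N_A·a³) = 8 × 28.09 / (6.022 × 10²³ × 1.619 × 10^-22) = 2.305 g/cm³.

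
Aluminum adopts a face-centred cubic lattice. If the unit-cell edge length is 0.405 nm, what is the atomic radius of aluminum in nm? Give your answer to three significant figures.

In an FCC lattice, atoms touch along the face diagonal, so √2·a = 4r.
r = √2·a/4 = 1.4142 × 0.405 / 4 = 0.143 nm.

0.143 nm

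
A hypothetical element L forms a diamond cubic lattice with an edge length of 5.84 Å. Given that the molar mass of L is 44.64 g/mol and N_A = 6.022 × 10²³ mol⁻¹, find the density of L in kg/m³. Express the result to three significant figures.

2980 kg/m³

A diamond cubic unit cell contains Z = 8 atoms.
Cell volume: a³ = (5.84 Å)³ = (5.840 × 10^-8 cm)³ = 1.992 × 10^-22 cm³.
ρ = Z·M/(N_A·a³) = 8 × 44.64 / (6.022 × 10²³ × 1.992 × 10^-22) = 2.977 g/cm³ = 2980 kg/m³.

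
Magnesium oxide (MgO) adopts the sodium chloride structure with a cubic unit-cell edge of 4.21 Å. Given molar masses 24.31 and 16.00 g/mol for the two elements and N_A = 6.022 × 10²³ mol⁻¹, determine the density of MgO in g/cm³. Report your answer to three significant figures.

3.59 g/cm³

The sodium chloride structure contains Z = 4 formula units per cell; M(MgO) = 24.31 + 16.00 = 40.31 g/mol.
a³ = (4.210 × 10^-8 cm)³ = 7.462 × 10^-23 cm³.
ρ = 4 × 40.31 / (6.022 × 10²³ × 7.462 × 10^-23) = 3.588 g/cm³.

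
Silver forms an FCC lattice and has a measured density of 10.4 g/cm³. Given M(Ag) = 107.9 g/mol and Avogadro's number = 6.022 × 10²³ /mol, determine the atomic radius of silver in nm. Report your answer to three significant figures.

0.145 nm

For an FCC cell (Z = 4), a³ = Z·M/(N_A·ρ) = 4 × 107.9 / (6.022 × 10²³ × 10.40) = 6.891 × 10^-23 cm³, so a = 4.100 × 10^-8 cm = 0.4100 nm.
Atoms touch along the face diagonal, so √2·a = 4r, so r = 0.3536 × a = 0.145 nm.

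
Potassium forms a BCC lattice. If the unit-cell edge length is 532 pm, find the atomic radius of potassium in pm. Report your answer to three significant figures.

In a BCC lattice, atoms touch along the body diagonal, so √3·a = 4r.
r = √3·a/4 = 1.7321 × 532 / 4 = 230 pm.

230 pm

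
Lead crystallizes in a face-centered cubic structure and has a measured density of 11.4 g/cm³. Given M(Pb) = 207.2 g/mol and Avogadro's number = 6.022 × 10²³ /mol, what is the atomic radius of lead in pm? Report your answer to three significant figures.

For an FCC cell (Z = 4), a³ = Z·M/(N_A·ρ) = 4 × 207.2 / (6.022 × 10²³ × 11.40) = 1.207 × 10^-22 cm³, so a = 4.942 × 10^-8 cm = 494.2 pm.
Atoms touch along the face diagonal, so √2·a = 4r, so r = 0.3536 × a = 175 pm.

175 pm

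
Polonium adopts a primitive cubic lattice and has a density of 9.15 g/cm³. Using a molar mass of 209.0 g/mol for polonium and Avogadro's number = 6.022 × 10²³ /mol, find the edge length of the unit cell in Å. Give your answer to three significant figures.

3.36 Å

With Z = 1 atom per simple cubic cell, a³ = Z·M/(N_A·ρ) = 1 × 209.0 / (6.022 × 10²³ × 9.150 g/cm³) = 3.793 × 10^-23 cm³.
a = (3.793 × 10^-23)^(1/3) = 3.360 × 10^-8 cm = 3.36 Å.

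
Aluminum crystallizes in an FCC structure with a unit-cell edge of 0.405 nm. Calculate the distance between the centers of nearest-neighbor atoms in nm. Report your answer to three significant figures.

In an FCC structure, atoms touch along the face diagonal, so √2·a = 4r; the nearest-neighbor distance equals 2r = 0.7071·a.
d = 0.7071 × 0.405 = 0.286 nm.

0.286 nm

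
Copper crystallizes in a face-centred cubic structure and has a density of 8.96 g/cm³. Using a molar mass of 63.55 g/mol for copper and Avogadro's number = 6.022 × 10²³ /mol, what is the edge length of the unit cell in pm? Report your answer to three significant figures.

With Z = 4 atoms per FCC cell, a³ = Z·M/(N_A·ρ) = 4 × 63.55 / (6.022 × 10²³ × 8.960 g/cm³) = 4.711 × 10^-23 cm³.
a = (4.711 × 10^-23)^(1/3) = 3.612 × 10^-8 cm = 361 pm.

361 pm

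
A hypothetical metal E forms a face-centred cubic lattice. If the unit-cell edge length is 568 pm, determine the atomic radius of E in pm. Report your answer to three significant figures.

In an FCC lattice, atoms touch along the face diagonal, so √2·a = 4r.
r = √2·a/4 = 1.4142 × 568 / 4 = 201 pm.

201 pm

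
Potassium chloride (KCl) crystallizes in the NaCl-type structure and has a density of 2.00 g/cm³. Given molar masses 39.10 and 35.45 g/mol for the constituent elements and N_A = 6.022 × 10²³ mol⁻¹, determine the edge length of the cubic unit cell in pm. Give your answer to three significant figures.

628 pm

M(KCl) = 74.55 g/mol; Z = 4 formula units per cell.
a³ = Z·M/(N_A·ρ) = 4 × 74.55 / (6.022 × 10²³ × 2.00) = 2.476 × 10^-22 cm³, so a = 6.279 × 10^-8 cm = 628 pm.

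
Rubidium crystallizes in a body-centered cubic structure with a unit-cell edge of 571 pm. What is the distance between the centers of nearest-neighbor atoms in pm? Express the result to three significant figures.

In a BCC structure, atoms touch along the body diagonal, so √3·a = 4r; the nearest-neighbor distance equals 2r = 0.8660·a.
d = 0.8660 × 571 = 495 pm.

495 pm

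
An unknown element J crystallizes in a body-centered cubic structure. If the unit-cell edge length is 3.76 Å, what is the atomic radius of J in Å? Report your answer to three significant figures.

In a BCC lattice, atoms touch along the body diagonal, so √3·a = 4r.
r = √3·a/4 = 1.7321 × 3.76 / 4 = 1.63 Å.

1.63 Å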